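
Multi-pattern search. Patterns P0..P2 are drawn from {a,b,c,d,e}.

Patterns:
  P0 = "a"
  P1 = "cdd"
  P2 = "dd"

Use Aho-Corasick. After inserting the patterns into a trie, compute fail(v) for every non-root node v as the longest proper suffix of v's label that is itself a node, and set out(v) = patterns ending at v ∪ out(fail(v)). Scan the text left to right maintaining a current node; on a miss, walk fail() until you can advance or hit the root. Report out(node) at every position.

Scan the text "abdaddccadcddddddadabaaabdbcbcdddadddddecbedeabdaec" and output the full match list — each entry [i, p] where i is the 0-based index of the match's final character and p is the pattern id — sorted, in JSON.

Build:
Trie (insert patterns):
  0='ε' goto a→1 c→2 d→5
  1='a' goto ·  ←P0
  2='c' goto d→3
  3='cd' goto d→4
  4='cdd' goto ·  ←P1
  5='d' goto d→6
  6='dd' goto ·  ←P2

BFS fail/out derivation:
  fail(1) 'a': from fail(0)=0 chase 'a': 0 ⇒ 0;  out={0}∪out(0)={0}
  fail(2) 'c': from fail(0)=0 chase 'c': 0 ⇒ 0;  out=∅∪out(0)=∅
  fail(5) 'd': from fail(0)=0 chase 'd': 0 ⇒ 0;  out=∅∪out(0)=∅
  fail(3) 'cd': from fail(2)=0 chase 'd': 0 ⇒ 5;  out=∅∪out(5)=∅
  fail(6) 'dd': from fail(5)=0 chase 'd': 0 ⇒ 5;  out={2}∪out(5)={2}
  fail(4) 'cdd': from fail(3)=5 chase 'd': 5 ⇒ 6;  out={1}∪out(6)={1,2}

Text stream:
[0] read 'a'  n0⇒n1  → match P0@[0:0]
[1] read 'b'  n1⇒n0 ·f
[2] read 'd'  n0⇒n5
[3] read 'a'  n5⇒n1 ·f  → match P0@[3:3]
[4] read 'd'  n1⇒n5 ·f
[5] read 'd'  n5⇒n6  → match P2@[4:5]
[6] read 'c'  n6⇒n2 ·f
[7] read 'c'  n2⇒n2 ·f
[8] read 'a'  n2⇒n1 ·f  → match P0@[8:8]
[9] read 'd'  n1⇒n5 ·f
[10] read 'c'  n5⇒n2 ·f
[11] read 'd'  n2⇒n3
[12] read 'd'  n3⇒n4  → match P1@[10:12],P2@[11:12]
[13] read 'd'  n4⇒n6 ·f  → match P2@[12:13]
[14] read 'd'  n6⇒n6 ·f  → match P2@[13:14]
[15] read 'd'  n6⇒n6 ·f  → match P2@[14:15]
[16] read 'd'  n6⇒n6 ·f  → match P2@[15:16]
[17] read 'a'  n6⇒n1 ·f  → match P0@[17:17]
[18] read 'd'  n1⇒n5 ·f
[19] read 'a'  n5⇒n1 ·f  → match P0@[19:19]
[20] read 'b'  n1⇒n0 ·f
[21] read 'a'  n0⇒n1  → match P0@[21:21]
[22] read 'a'  n1⇒n1 ·f  → match P0@[22:22]
[23] read 'a'  n1⇒n1 ·f  → match P0@[23:23]
[24] read 'b'  n1⇒n0 ·f
[25] read 'd'  n0⇒n5
[26] read 'b'  n5⇒n0 ·f
[27] read 'c'  n0⇒n2
[28] read 'b'  n2⇒n0 ·f
[29] read 'c'  n0⇒n2
[30] read 'd'  n2⇒n3
[31] read 'd'  n3⇒n4  → match P1@[29:31],P2@[30:31]
[32] read 'd'  n4⇒n6 ·f  → match P2@[31:32]
[33] read 'a'  n6⇒n1 ·f  → match P0@[33:33]
[34] read 'd'  n1⇒n5 ·f
[35] read 'd'  n5⇒n6  → match P2@[34:35]
[36] read 'd'  n6⇒n6 ·f  → match P2@[35:36]
[37] read 'd'  n6⇒n6 ·f  → match P2@[36:37]
[38] read 'd'  n6⇒n6 ·f  → match P2@[37:38]
[39] read 'e'  n6⇒n0 ·f
[40] read 'c'  n0⇒n2
[41] read 'b'  n2⇒n0 ·f
[42] read 'e'  n0⇒n0
[43] read 'd'  n0⇒n5
[44] read 'e'  n5⇒n0 ·f
[45] read 'a'  n0⇒n1  → match P0@[45:45]
[46] read 'b'  n1⇒n0 ·f
[47] read 'd'  n0⇒n5
[48] read 'a'  n5⇒n1 ·f  → match P0@[48:48]
[49] read 'e'  n1⇒n0 ·f
[50] read 'c'  n0⇒n2

Matches: [[0,0],[3,0],[5,2],[8,0],[12,1],[12,2],[13,2],[14,2],[15,2],[16,2],[17,0],[19,0],[21,0],[22,0],[23,0],[31,1],[31,2],[32,2],[33,0],[35,2],[36,2],[37,2],[38,2],[45,0],[48,0]]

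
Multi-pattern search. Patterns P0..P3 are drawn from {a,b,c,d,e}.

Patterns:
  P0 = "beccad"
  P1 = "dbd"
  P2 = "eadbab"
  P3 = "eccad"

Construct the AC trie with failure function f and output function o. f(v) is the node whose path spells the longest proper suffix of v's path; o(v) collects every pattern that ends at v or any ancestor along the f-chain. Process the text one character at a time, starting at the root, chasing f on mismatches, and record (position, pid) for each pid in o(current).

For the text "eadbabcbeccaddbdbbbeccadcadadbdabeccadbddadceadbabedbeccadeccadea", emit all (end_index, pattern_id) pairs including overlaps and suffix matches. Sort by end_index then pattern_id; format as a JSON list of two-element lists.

Build automaton:
Trie (insert patterns):
  n0 'ε': b→1 d→7 e→10
  n1 'b': e→2
  n2 'be': c→3
  n3 'bec': c→4
  n4 'becc': a→5
  n5 'becca': d→6
  n6 'beccad': ·  [P0 ends]
  n7 'd': b→8
  n8 'db': d→9
  n9 'dbd': ·  [P1 ends]
  n10 'e': a→11 c→16
  n11 'ea': d→12
  n12 'ead': b→13
  n13 'eadb': a→14
  n14 'eadba': b→15
  n15 'eadbab': ·  [P2 ends]
  n16 'ec': c→17
  n17 'ecc': a→18
  n18 'ecca': d→19
  n19 'eccad': ·  [P3 ends]

BFS fail/out derivation:
  fail(1) 'b': from fail(0)=0 chase 'b': 0 ⇒ 0;  out=∅∪out(0)=∅
  fail(7) 'd': from fail(0)=0 chase 'd': 0 ⇒ 0;  out=∅∪out(0)=∅
  fail(10) 'e': from fail(0)=0 chase 'e': 0 ⇒ 0;  out=∅∪out(0)=∅
  fail(2) 'be': from fail(1)=0 chase 'e': 0 ⇒ 10;  out=∅∪out(10)=∅
  fail(8) 'db': from fail(7)=0 chase 'b': 0 ⇒ 1;  out=∅∪out(1)=∅
  fail(11) 'ea': from fail(10)=0 chase 'a': 0 ⇒ 0;  out=∅∪out(0)=∅
  fail(16) 'ec': from fail(10)=0 chase 'c': 0 ⇒ 0;  out=∅∪out(0)=∅
  fail(3) 'bec': from fail(2)=10 chase 'c': 10 ⇒ 16;  out=∅∪out(16)=∅
  fail(9) 'dbd': from fail(8)=1 chase 'd': 1→0 ⇒ 7;  out={1}∪out(7)={1}
  fail(12) 'ead': from fail(11)=0 chase 'd': 0 ⇒ 7;  out=∅∪out(7)=∅
  fail(17) 'ecc': from fail(16)=0 chase 'c': 0 ⇒ 0;  out=∅∪out(0)=∅
  fail(4) 'becc': from fail(3)=16 chase 'c': 16 ⇒ 17;  out=∅∪out(17)=∅
  fail(13) 'eadb': from fail(12)=7 chase 'b': 7 ⇒ 8;  out=∅∪out(8)=∅
  fail(18) 'ecca': from fail(17)=0 chase 'a': 0 ⇒ 0;  out=∅∪out(0)=∅
  fail(5) 'becca': from fail(4)=17 chase 'a': 17 ⇒ 18;  out=∅∪out(18)=∅
  fail(14) 'eadba': from fail(13)=8 chase 'a': 8→1→0 ⇒ 0;  out=∅∪out(0)=∅
  fail(19) 'eccad': from fail(18)=0 chase 'd': 0 ⇒ 7;  out={3}∪out(7)={3}
  fail(6) 'beccad': from fail(5)=18 chase 'd': 18 ⇒ 19;  out={0}∪out(19)={0,3}
  fail(15) 'eadbab': from fail(14)=0 chase 'b': 0 ⇒ 1;  out={2}∪out(1)={2}

Scan:
i=0 'e': node 0→10
i=1 'a': node 10→11
i=2 'd': node 11→12
i=3 'b': node 12→13
i=4 'a': node 13→14
i=5 'b': node 14→15  ** P2@[0:5]
i=6 'c': node 15→0 (fail-walked)
i=7 'b': node 0→1
i=8 'e': node 1→2
i=9 'c': node 2→3
i=10 'c': node 3→4
i=11 'a': node 4→5
i=12 'd': node 5→6  ** P0@[7:12],P3@[8:12]
i=13 'd': node 6→7 (fail-walked)
i=14 'b': node 7→8
i=15 'd': node 8→9  ** P1@[13:15]
i=16 'b': node 9→8 (fail-walked)
i=17 'b': node 8→1 (fail-walked)
i=18 'b': node 1→1 (fail-walked)
i=19 'e': node 1→2
i=20 'c': node 2→3
i=21 'c': node 3→4
i=22 'a': node 4→5
i=23 'd': node 5→6  ** P0@[18:23],P3@[19:23]
i=24 'c': node 6→0 (fail-walked)
i=25 'a': node 0→0
i=26 'd': node 0→7
i=27 'a': node 7→0 (fail-walked)
i=28 'd': node 0→7
i=29 'b': node 7→8
i=30 'd': node 8→9  ** P1@[28:30]
i=31 'a': node 9→0 (fail-walked)
i=32 'b': node 0→1
i=33 'e': node 1→2
i=34 'c': node 2→3
i=35 'c': node 3→4
i=36 'a': node 4→5
i=37 'd': node 5→6  ** P0@[32:37],P3@[33:37]
i=38 'b': node 6→8 (fail-walked)
i=39 'd': node 8→9  ** P1@[37:39]
i=40 'd': node 9→7 (fail-walked)
i=41 'a': node 7→0 (fail-walked)
i=42 'd': node 0→7
i=43 'c': node 7→0 (fail-walked)
i=44 'e': node 0→10
i=45 'a': node 10→11
i=46 'd': node 11→12
i=47 'b': node 12→13
i=48 'a': node 13→14
i=49 'b': node 14→15  ** P2@[44:49]
i=50 'e': node 15→2 (fail-walked)
i=51 'd': node 2→7 (fail-walked)
i=52 'b': node 7→8
i=53 'e': node 8→2 (fail-walked)
i=54 'c': node 2→3
i=55 'c': node 3→4
i=56 'a': node 4→5
i=57 'd': node 5→6  ** P0@[52:57],P3@[53:57]
i=58 'e': node 6→10 (fail-walked)
i=59 'c': node 10→16
i=60 'c': node 16→17
i=61 'a': node 17→18
i=62 'd': node 18→19  ** P3@[58:62]
i=63 'e': node 19→10 (fail-walked)
i=64 'a': node 10→11

Matches: [[5,2],[12,0],[12,3],[15,1],[23,0],[23,3],[30,1],[37,0],[37,3],[39,1],[49,2],[57,0],[57,3],[62,3]]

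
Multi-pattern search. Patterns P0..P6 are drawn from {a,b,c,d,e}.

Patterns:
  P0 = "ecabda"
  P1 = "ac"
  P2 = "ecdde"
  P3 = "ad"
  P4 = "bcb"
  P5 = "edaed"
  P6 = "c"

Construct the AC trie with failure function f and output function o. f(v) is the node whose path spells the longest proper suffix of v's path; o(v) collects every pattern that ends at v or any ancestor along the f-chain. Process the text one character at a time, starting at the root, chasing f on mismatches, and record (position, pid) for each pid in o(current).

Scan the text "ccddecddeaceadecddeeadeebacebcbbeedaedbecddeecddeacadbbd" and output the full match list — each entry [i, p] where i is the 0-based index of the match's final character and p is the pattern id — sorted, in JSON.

Construct AC machine:
Trie nodes:
  n0 'ε': a→7 b→13 c→20 e→1
  n1 'e': c→2 d→16
  n2 'ec': a→3 d→9
  n3 'eca': b→4
  n4 'ecab': d→5
  n5 'ecabd': a→6
  n6 'ecabda': ·  [P0 ends]
  n7 'a': c→8 d→12
  n8 'ac': ·  [P1 ends]
  n9 'ecd': d→10
  n10 'ecdd': e→11
  n11 'ecdde': ·  [P2 ends]
  n12 'ad': ·  [P3 ends]
  n13 'b': c→14
  n14 'bc': b→15
  n15 'bcb': ·  [P4 ends]
  n16 'ed': a→17
  n17 'eda': e→18
  n18 'edae': d→19
  n19 'edaed': ·  [P5 ends]
  n20 'c': ·  [P6 ends]

BFS fail/out derivation:
  n1('e'): parent n0 fail=0; on 'e' 0 → fail=0;  out ∅∪∅=∅
  n7('a'): parent n0 fail=0; on 'a' 0 → fail=0;  out ∅∪∅=∅
  n13('b'): parent n0 fail=0; on 'b' 0 → fail=0;  out ∅∪∅=∅
  n20('c'): parent n0 fail=0; on 'c' 0 → fail=0;  out {6}∪∅={6}
  n2('ec'): parent n1 fail=0; on 'c' 0 → fail=20;  out ∅∪{6}={6}
  n8('ac'): parent n7 fail=0; on 'c' 0 → fail=20;  out {1}∪{6}={1,6}
  n12('ad'): parent n7 fail=0; on 'd' 0 → fail=0;  out {3}∪∅={3}
  n14('bc'): parent n13 fail=0; on 'c' 0 → fail=20;  out ∅∪{6}={6}
  n16('ed'): parent n1 fail=0; on 'd' 0 → fail=0;  out ∅∪∅=∅
  n3('eca'): parent n2 fail=20; on 'a' 20→0 → fail=7;  out ∅∪∅=∅
  n9('ecd'): parent n2 fail=20; on 'd' 20→0 → fail=0;  out ∅∪∅=∅
  n15('bcb'): parent n14 fail=20; on 'b' 20→0 → fail=13;  out {4}∪∅={4}
  n17('eda'): parent n16 fail=0; on 'a' 0 → fail=7;  out ∅∪∅=∅
  n4('ecab'): parent n3 fail=7; on 'b' 7→0 → fail=13;  out ∅∪∅=∅
  n10('ecdd'): parent n9 fail=0; on 'd' 0 → fail=0;  out ∅∪∅=∅
  n18('edae'): parent n17 fail=7; on 'e' 7→0 → fail=1;  out ∅∪∅=∅
  n5('ecabd'): parent n4 fail=13; on 'd' 13→0 → fail=0;  out ∅∪∅=∅
  n11('ecdde'): parent n10 fail=0; on 'e' 0 → fail=1;  out {2}∪∅={2}
  n19('edaed'): parent n18 fail=1; on 'd' 1 → fail=16;  out {5}∪∅={5}
  n6('ecabda'): parent n5 fail=0; on 'a' 0 → fail=7;  out {0}∪∅={0}

Text stream:
i=0 'c': node 0→20  emit P6@[0:0]
i=1 'c': node 20→20 ·f  emit P6@[1:1]
i=2 'd': node 20→0 ·f
i=3 'd': node 0→0
i=4 'e': node 0→1
i=5 'c': node 1→2  emit P6@[5:5]
i=6 'd': node 2→9
i=7 'd': node 9→10
i=8 'e': node 10→11  emit P2@[4:8]
i=9 'a': node 11→7 ·f
i=10 'c': node 7→8  emit P1@[9:10],P6@[10:10]
i=11 'e': node 8→1 ·f
i=12 'a': node 1→7 ·f
i=13 'd': node 7→12  emit P3@[12:13]
i=14 'e': node 12→1 ·f
i=15 'c': node 1→2  emit P6@[15:15]
i=16 'd': node 2→9
i=17 'd': node 9→10
i=18 'e': node 10→11  emit P2@[14:18]
i=19 'e': node 11→1 ·f
i=20 'a': node 1→7 ·f
i=21 'd': node 7→12  emit P3@[20:21]
i=22 'e': node 12→1 ·f
i=23 'e': node 1→1 ·f
i=24 'b': node 1→13 ·f
i=25 'a': node 13→7 ·f
i=26 'c': node 7→8  emit P1@[25:26],P6@[26:26]
i=27 'e': node 8→1 ·f
i=28 'b': node 1→13 ·f
i=29 'c': node 13→14  emit P6@[29:29]
i=30 'b': node 14→15  emit P4@[28:30]
i=31 'b': node 15→13 ·f
i=32 'e': node 13→1 ·f
i=33 'e': node 1→1 ·f
i=34 'd': node 1→16
i=35 'a': node 16→17
i=36 'e': node 17→18
i=37 'd': node 18→19  emit P5@[33:37]
i=38 'b': node 19→13 ·f
i=39 'e': node 13→1 ·f
i=40 'c': node 1→2  emit P6@[40:40]
i=41 'd': node 2→9
i=42 'd': node 9→10
i=43 'e': node 10→11  emit P2@[39:43]
i=44 'e': node 11→1 ·f
i=45 'c': node 1→2  emit P6@[45:45]
i=46 'd': node 2→9
i=47 'd': node 9→10
i=48 'e': node 10→11  emit P2@[44:48]
i=49 'a': node 11→7 ·f
i=50 'c': node 7→8  emit P1@[49:50],P6@[50:50]
i=51 'a': node 8→7 ·f
i=52 'd': node 7→12  emit P3@[51:52]
i=53 'b': node 12→13 ·f
i=54 'b': node 13→13 ·f
i=55 'd': node 13→0 ·f

Result: [[0,6],[1,6],[5,6],[8,2],[10,1],[10,6],[13,3],[15,6],[18,2],[21,3],[26,1],[26,6],[29,6],[30,4],[37,5],[40,6],[43,2],[45,6],[48,2],[50,1],[50,6],[52,3]]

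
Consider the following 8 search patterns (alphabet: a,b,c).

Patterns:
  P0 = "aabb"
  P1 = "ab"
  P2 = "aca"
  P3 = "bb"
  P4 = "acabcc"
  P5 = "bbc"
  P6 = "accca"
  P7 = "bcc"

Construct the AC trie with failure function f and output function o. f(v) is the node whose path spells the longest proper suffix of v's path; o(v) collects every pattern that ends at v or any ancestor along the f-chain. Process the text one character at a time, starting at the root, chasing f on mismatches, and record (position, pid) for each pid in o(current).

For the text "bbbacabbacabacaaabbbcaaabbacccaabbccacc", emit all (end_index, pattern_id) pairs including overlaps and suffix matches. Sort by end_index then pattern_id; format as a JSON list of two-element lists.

Build automaton:
Trie (insert patterns):
  n0 'ε': a→1 b→8
  n1 'a': a→2 b→5 c→6
  n2 'aa': b→3
  n3 'aab': b→4
  n4 'aabb': ·  [P0 ends]
  n5 'ab': ·  [P1 ends]
  n6 'ac': a→7 c→14
  n7 'aca': b→10  [P2 ends]
  n8 'b': b→9 c→17
  n9 'bb': c→13  [P3 ends]
  n10 'acab': c→11
  n11 'acabc': c→12
  n12 'acabcc': ·  [P4 ends]
  n13 'bbc': ·  [P5 ends]
  n14 'acc': c→15
  n15 'accc': a→16
  n16 'accca': ·  [P6 ends]
  n17 'bc': c→18
  n18 'bcc': ·  [P7 ends]

BFS fail/out derivation:
  fail(1) 'a': from fail(0)=0 chase 'a': 0 ⇒ 0;  out=∅∪out(0)=∅
  fail(8) 'b': from fail(0)=0 chase 'b': 0 ⇒ 0;  out=∅∪out(0)=∅
  fail(2) 'aa': from fail(1)=0 chase 'a': 0 ⇒ 1;  out=∅∪out(1)=∅
  fail(5) 'ab': from fail(1)=0 chase 'b': 0 ⇒ 8;  out={1}∪out(8)={1}
  fail(6) 'ac': from fail(1)=0 chase 'c': 0 ⇒ 0;  out=∅∪out(0)=∅
  fail(9) 'bb': from fail(8)=0 chase 'b': 0 ⇒ 8;  out={3}∪out(8)={3}
  fail(17) 'bc': from fail(8)=0 chase 'c': 0 ⇒ 0;  out=∅∪out(0)=∅
  fail(3) 'aab': from fail(2)=1 chase 'b': 1 ⇒ 5;  out=∅∪out(5)={1}
  fail(7) 'aca': from fail(6)=0 chase 'a': 0 ⇒ 1;  out={2}∪out(1)={2}
  fail(13) 'bbc': from fail(9)=8 chase 'c': 8 ⇒ 17;  out={5}∪out(17)={5}
  fail(14) 'acc': from fail(6)=0 chase 'c': 0 ⇒ 0;  out=∅∪out(0)=∅
  fail(18) 'bcc': from fail(17)=0 chase 'c': 0 ⇒ 0;  out={7}∪out(0)={7}
  fail(4) 'aabb': from fail(3)=5 chase 'b': 5→8 ⇒ 9;  out={0}∪out(9)={0,3}
  fail(10) 'acab': from fail(7)=1 chase 'b': 1 ⇒ 5;  out=∅∪out(5)={1}
  fail(15) 'accc': from fail(14)=0 chase 'c': 0 ⇒ 0;  out=∅∪out(0)=∅
  fail(11) 'acabc': from fail(10)=5 chase 'c': 5→8 ⇒ 17;  out=∅∪out(17)=∅
  fail(16) 'accca': from fail(15)=0 chase 'a': 0 ⇒ 1;  out={6}∪out(1)={6}
  fail(12) 'acabcc': from fail(11)=17 chase 'c': 17 ⇒ 18;  out={4}∪out(18)={4,7}

Run:
i=0 'b': node 0→8
i=1 'b': node 8→9  → match P3@[0:1]
i=2 'b': node 9→9 (via fail)  → match P3@[1:2]
i=3 'a': node 9→1 (via fail)
i=4 'c': node 1→6
i=5 'a': node 6→7  → match P2@[3:5]
i=6 'b': node 7→10  → match P1@[5:6]
i=7 'b': node 10→9 (via fail)  → match P3@[6:7]
i=8 'a': node 9→1 (via fail)
i=9 'c': node 1→6
i=10 'a': node 6→7  → match P2@[8:10]
i=11 'b': node 7→10  → match P1@[10:11]
i=12 'a': node 10→1 (via fail)
i=13 'c': node 1→6
i=14 'a': node 6→7  → match P2@[12:14]
i=15 'a': node 7→2 (via fail)
i=16 'a': node 2→2 (via fail)
i=17 'b': node 2→3  → match P1@[16:17]
i=18 'b': node 3→4  → match P0@[15:18],P3@[17:18]
i=19 'b': node 4→9 (via fail)  → match P3@[18:19]
i=20 'c': node 9→13  → match P5@[18:20]
i=21 'a': node 13→1 (via fail)
i=22 'a': node 1→2
i=23 'a': node 2→2 (via fail)
i=24 'b': node 2→3  → match P1@[23:24]
i=25 'b': node 3→4  → match P0@[22:25],P3@[24:25]
i=26 'a': node 4→1 (via fail)
i=27 'c': node 1→6
i=28 'c': node 6→14
i=29 'c': node 14→15
i=30 'a': node 15→16  → match P6@[26:30]
i=31 'a': node 16→2 (via fail)
i=32 'b': node 2→3  → match P1@[31:32]
i=33 'b': node 3→4  → match P0@[30:33],P3@[32:33]
i=34 'c': node 4→13 (via fail)  → match P5@[32:34]
i=35 'c': node 13→18 (via fail)  → match P7@[33:35]
i=36 'a': node 18→1 (via fail)
i=37 'c': node 1→6
i=38 'c': node 6→14

All matches (sorted): [[1,3],[2,3],[5,2],[6,1],[7,3],[10,2],[11,1],[14,2],[17,1],[18,0],[18,3],[19,3],[20,5],[24,1],[25,0],[25,3],[30,6],[32,1],[33,0],[33,3],[34,5],[35,7]]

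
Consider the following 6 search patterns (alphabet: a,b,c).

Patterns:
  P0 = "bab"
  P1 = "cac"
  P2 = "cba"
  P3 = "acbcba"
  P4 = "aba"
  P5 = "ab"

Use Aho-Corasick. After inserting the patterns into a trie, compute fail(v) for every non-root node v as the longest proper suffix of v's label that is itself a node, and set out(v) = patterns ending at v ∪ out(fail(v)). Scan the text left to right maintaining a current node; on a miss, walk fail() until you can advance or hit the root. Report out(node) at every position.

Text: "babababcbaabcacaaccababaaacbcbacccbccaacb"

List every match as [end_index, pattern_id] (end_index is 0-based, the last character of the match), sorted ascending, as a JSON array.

Build automaton:
Trie (insert patterns):
  n0 'ε': a→9 b→1 c→4
  n1 'b': a→2
  n2 'ba': b→3
  n3 'bab': ·  ←P0
  n4 'c': a→5 b→7
  n5 'ca': c→6
  n6 'cac': ·  ←P1
  n7 'cb': a→8
  n8 'cba': ·  ←P2
  n9 'a': b→15 c→10
  n10 'ac': b→11
  n11 'acb': c→12
  n12 'acbc': b→13
  n13 'acbcb': a→14
  n14 'acbcba': ·  ←P3
  n15 'ab': a→16  ←P5
  n16 'aba': ·  ←P4

Failure links (BFS by depth):
  n1('b'): parent n0 fail=0; on 'b' 0 → fail=0;  out ∅∪∅=∅
  n4('c'): parent n0 fail=0; on 'c' 0 → fail=0;  out ∅∪∅=∅
  n9('a'): parent n0 fail=0; on 'a' 0 → fail=0;  out ∅∪∅=∅
  n2('ba'): parent n1 fail=0; on 'a' 0 → fail=9;  out ∅∪∅=∅
  n5('ca'): parent n4 fail=0; on 'a' 0 → fail=9;  out ∅∪∅=∅
  n7('cb'): parent n4 fail=0; on 'b' 0 → fail=1;  out ∅∪∅=∅
  n10('ac'): parent n9 fail=0; on 'c' 0 → fail=4;  out ∅∪∅=∅
  n15('ab'): parent n9 fail=0; on 'b' 0 → fail=1;  out {5}∪∅={5}
  n3('bab'): parent n2 fail=9; on 'b' 9 → fail=15;  out {0}∪{5}={0,5}
  n6('cac'): parent n5 fail=9; on 'c' 9 → fail=10;  out {1}∪∅={1}
  n8('cba'): parent n7 fail=1; on 'a' 1 → fail=2;  out {2}∪∅={2}
  n11('acb'): parent n10 fail=4; on 'b' 4 → fail=7;  out ∅∪∅=∅
  n16('aba'): parent n15 fail=1; on 'a' 1 → fail=2;  out {4}∪∅={4}
  n12('acbc'): parent n11 fail=7; on 'c' 7→1→0 → fail=4;  out ∅∪∅=∅
  n13('acbcb'): parent n12 fail=4; on 'b' 4 → fail=7;  out ∅∪∅=∅
  n14('acbcba'): parent n13 fail=7; on 'a' 7 → fail=8;  out {3}∪{2}={2,3}

Run:
[0] read 'b'  n0⇒n1
[1] read 'a'  n1⇒n2
[2] read 'b'  n2⇒n3  ** P0@[0:2],P5@[1:2]
[3] read 'a'  n3⇒n16 ·f  ** P4@[1:3]
[4] read 'b'  n16⇒n3 ·f  ** P0@[2:4],P5@[3:4]
[5] read 'a'  n3⇒n16 ·f  ** P4@[3:5]
[6] read 'b'  n16⇒n3 ·f  ** P0@[4:6],P5@[5:6]
[7] read 'c'  n3⇒n4 ·f
[8] read 'b'  n4⇒n7
[9] read 'a'  n7⇒n8  ** P2@[7:9]
[10] read 'a'  n8⇒n9 ·f
[11] read 'b'  n9⇒n15  ** P5@[10:11]
[12] read 'c'  n15⇒n4 ·f
[13] read 'a'  n4⇒n5
[14] read 'c'  n5⇒n6  ** P1@[12:14]
[15] read 'a'  n6⇒n5 ·f
[16] read 'a'  n5⇒n9 ·f
[17] read 'c'  n9⇒n10
[18] read 'c'  n10⇒n4 ·f
[19] read 'a'  n4⇒n5
[20] read 'b'  n5⇒n15 ·f  ** P5@[19:20]
[21] read 'a'  n15⇒n16  ** P4@[19:21]
[22] read 'b'  n16⇒n3 ·f  ** P0@[20:22],P5@[21:22]
[23] read 'a'  n3⇒n16 ·f  ** P4@[21:23]
[24] read 'a'  n16⇒n9 ·f
[25] read 'a'  n9⇒n9 ·f
[26] read 'c'  n9⇒n10
[27] read 'b'  n10⇒n11
[28] read 'c'  n11⇒n12
[29] read 'b'  n12⇒n13
[30] read 'a'  n13⇒n14  ** P2@[28:30],P3@[25:30]
[31] read 'c'  n14⇒n10 ·f
[32] read 'c'  n10⇒n4 ·f
[33] read 'c'  n4⇒n4 ·f
[34] read 'b'  n4⇒n7
[35] read 'c'  n7⇒n4 ·f
[36] read 'c'  n4⇒n4 ·f
[37] read 'a'  n4⇒n5
[38] read 'a'  n5⇒n9 ·f
[39] read 'c'  n9⇒n10
[40] read 'b'  n10⇒n11

Result: [[2,0],[2,5],[3,4],[4,0],[4,5],[5,4],[6,0],[6,5],[9,2],[11,5],[14,1],[20,5],[21,4],[22,0],[22,5],[23,4],[30,2],[30,3]]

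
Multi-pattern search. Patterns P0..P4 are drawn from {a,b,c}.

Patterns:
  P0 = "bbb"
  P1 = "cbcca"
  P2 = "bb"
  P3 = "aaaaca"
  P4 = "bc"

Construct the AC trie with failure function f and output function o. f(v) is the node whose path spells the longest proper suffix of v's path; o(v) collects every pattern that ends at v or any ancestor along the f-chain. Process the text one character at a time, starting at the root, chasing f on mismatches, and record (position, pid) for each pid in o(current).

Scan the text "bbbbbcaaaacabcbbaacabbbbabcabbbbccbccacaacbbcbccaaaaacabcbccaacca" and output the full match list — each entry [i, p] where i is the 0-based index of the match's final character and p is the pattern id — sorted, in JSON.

Build automaton:
Trie nodes:
  0='ε' goto a→9 b→1 c→4
  1='b' goto b→2 c→15
  2='bb' goto b→3  ←P2
  3='bbb' goto ·  ←P0
  4='c' goto b→5
  5='cb' goto c→6
  6='cbc' goto c→7
  7='cbcc' goto a→8
  8='cbcca' goto ·  ←P1
  9='a' goto a→10
  10='aa' goto a→11
  11='aaa' goto a→12
  12='aaaa' goto c→13
  13='aaaac' goto a→14
  14='aaaaca' goto ·  ←P3
  15='bc' goto ·  ←P4

BFS fail/out derivation:
  fail(1) 'b': from fail(0)=0 chase 'b': 0 ⇒ 0;  out=∅∪out(0)=∅
  fail(4) 'c': from fail(0)=0 chase 'c': 0 ⇒ 0;  out=∅∪out(0)=∅
  fail(9) 'a': from fail(0)=0 chase 'a': 0 ⇒ 0;  out=∅∪out(0)=∅
  fail(2) 'bb': from fail(1)=0 chase 'b': 0 ⇒ 1;  out={2}∪out(1)={2}
  fail(5) 'cb': from fail(4)=0 chase 'b': 0 ⇒ 1;  out=∅∪out(1)=∅
  fail(10) 'aa': from fail(9)=0 chase 'a': 0 ⇒ 9;  out=∅∪out(9)=∅
  fail(15) 'bc': from fail(1)=0 chase 'c': 0 ⇒ 4;  out={4}∪out(4)={4}
  fail(3) 'bbb': from fail(2)=1 chase 'b': 1 ⇒ 2;  out={0}∪out(2)={0,2}
  fail(6) 'cbc': from fail(5)=1 chase 'c': 1 ⇒ 15;  out=∅∪out(15)={4}
  fail(11) 'aaa': from fail(10)=9 chase 'a': 9 ⇒ 10;  out=∅∪out(10)=∅
  fail(7) 'cbcc': from fail(6)=15 chase 'c': 15→4→0 ⇒ 4;  out=∅∪out(4)=∅
  fail(12) 'aaaa': from fail(11)=10 chase 'a': 10 ⇒ 11;  out=∅∪out(11)=∅
  fail(8) 'cbcca': from fail(7)=4 chase 'a': 4→0 ⇒ 9;  out={1}∪out(9)={1}
  fail(13) 'aaaac': from fail(12)=11 chase 'c': 11→10→9→0 ⇒ 4;  out=∅∪out(4)=∅
  fail(14) 'aaaaca': from fail(13)=4 chase 'a': 4→0 ⇒ 9;  out={3}∪out(9)={3}

Text stream:
[0] read 'b'  n0⇒n1
[1] read 'b'  n1⇒n2  → match P2@[0:1]
[2] read 'b'  n2⇒n3  → match P0@[0:2],P2@[1:2]
[3] read 'b'  n3⇒n3 (fail-walked)  → match P0@[1:3],P2@[2:3]
[4] read 'b'  n3⇒n3 (fail-walked)  → match P0@[2:4],P2@[3:4]
[5] read 'c'  n3⇒n15 (fail-walked)  → match P4@[4:5]
[6] read 'a'  n15⇒n9 (fail-walked)
[7] read 'a'  n9⇒n10
[8] read 'a'  n10⇒n11
[9] read 'a'  n11⇒n12
[10] read 'c'  n12⇒n13
[11] read 'a'  n13⇒n14  → match P3@[6:11]
[12] read 'b'  n14⇒n1 (fail-walked)
[13] read 'c'  n1⇒n15  → match P4@[12:13]
[14] read 'b'  n15⇒n5 (fail-walked)
[15] read 'b'  n5⇒n2 (fail-walked)  → match P2@[14:15]
[16] read 'a'  n2⇒n9 (fail-walked)
[17] read 'a'  n9⇒n10
[18] read 'c'  n10⇒n4 (fail-walked)
[19] read 'a'  n4⇒n9 (fail-walked)
[20] read 'b'  n9⇒n1 (fail-walked)
[21] read 'b'  n1⇒n2  → match P2@[20:21]
[22] read 'b'  n2⇒n3  → match P0@[20:22],P2@[21:22]
[23] read 'b'  n3⇒n3 (fail-walked)  → match P0@[21:23],P2@[22:23]
[24] read 'a'  n3⇒n9 (fail-walked)
[25] read 'b'  n9⇒n1 (fail-walked)
[26] read 'c'  n1⇒n15  → match P4@[25:26]
[27] read 'a'  n15⇒n9 (fail-walked)
[28] read 'b'  n9⇒n1 (fail-walked)
[29] read 'b'  n1⇒n2  → match P2@[28:29]
[30] read 'b'  n2⇒n3  → match P0@[28:30],P2@[29:30]
[31] read 'b'  n3⇒n3 (fail-walked)  → match P0@[29:31],P2@[30:31]
[32] read 'c'  n3⇒n15 (fail-walked)  → match P4@[31:32]
[33] read 'c'  n15⇒n4 (fail-walked)
[34] read 'b'  n4⇒n5
[35] read 'c'  n5⇒n6  → match P4@[34:35]
[36] read 'c'  n6⇒n7
[37] read 'a'  n7⇒n8  → match P1@[33:37]
[38] read 'c'  n8⇒n4 (fail-walked)
[39] read 'a'  n4⇒n9 (fail-walked)
[40] read 'a'  n9⇒n10
[41] read 'c'  n10⇒n4 (fail-walked)
[42] read 'b'  n4⇒n5
[43] read 'b'  n5⇒n2 (fail-walked)  → match P2@[42:43]
[44] read 'c'  n2⇒n15 (fail-walked)  → match P4@[43:44]
[45] read 'b'  n15⇒n5 (fail-walked)
[46] read 'c'  n5⇒n6  → match P4@[45:46]
[47] read 'c'  n6⇒n7
[48] read 'a'  n7⇒n8  → match P1@[44:48]
[49] read 'a'  n8⇒n10 (fail-walked)
[50] read 'a'  n10⇒n11
[51] read 'a'  n11⇒n12
[52] read 'a'  n12⇒n12 (fail-walked)
[53] read 'c'  n12⇒n13
[54] read 'a'  n13⇒n14  → match P3@[49:54]
[55] read 'b'  n14⇒n1 (fail-walked)
[56] read 'c'  n1⇒n15  → match P4@[55:56]
[57] read 'b'  n15⇒n5 (fail-walked)
[58] read 'c'  n5⇒n6  → match P4@[57:58]
[59] read 'c'  n6⇒n7
[60] read 'a'  n7⇒n8  → match P1@[56:60]
[61] read 'a'  n8⇒n10 (fail-walked)
[62] read 'c'  n10⇒n4 (fail-walked)
[63] read 'c'  n4⇒n4 (fail-walked)
[64] read 'a'  n4⇒n9 (fail-walked)

Matches: [[1,2],[2,0],[2,2],[3,0],[3,2],[4,0],[4,2],[5,4],[11,3],[13,4],[15,2],[21,2],[22,0],[22,2],[23,0],[23,2],[26,4],[29,2],[30,0],[30,2],[31,0],[31,2],[32,4],[35,4],[37,1],[43,2],[44,4],[46,4],[48,1],[54,3],[56,4],[58,4],[60,1]]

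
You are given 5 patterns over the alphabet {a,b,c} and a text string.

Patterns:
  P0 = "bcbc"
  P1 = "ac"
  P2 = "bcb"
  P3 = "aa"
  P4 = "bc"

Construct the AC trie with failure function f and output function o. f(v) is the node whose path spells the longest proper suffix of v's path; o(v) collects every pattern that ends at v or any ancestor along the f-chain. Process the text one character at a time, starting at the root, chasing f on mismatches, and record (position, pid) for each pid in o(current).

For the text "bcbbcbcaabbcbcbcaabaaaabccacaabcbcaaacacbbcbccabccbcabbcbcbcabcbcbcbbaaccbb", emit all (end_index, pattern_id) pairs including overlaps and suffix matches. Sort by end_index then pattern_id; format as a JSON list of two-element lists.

Build automaton:
Trie (insert patterns):
  n0 'ε': a→5 b→1
  n1 'b': c→2
  n2 'bc': b→3  ←P4
  n3 'bcb': c→4  ←P2
  n4 'bcbc': ·  ←P0
  n5 'a': a→7 c→6
  n6 'ac': ·  ←P1
  n7 'aa': ·  ←P3

BFS fail/out derivation:
  fail(1) 'b': from fail(0)=0 chase 'b': 0 ⇒ 0;  out=∅∪out(0)=∅
  fail(5) 'a': from fail(0)=0 chase 'a': 0 ⇒ 0;  out=∅∪out(0)=∅
  fail(2) 'bc': from fail(1)=0 chase 'c': 0 ⇒ 0;  out={4}∪out(0)={4}
  fail(6) 'ac': from fail(5)=0 chase 'c': 0 ⇒ 0;  out={1}∪out(0)={1}
  fail(7) 'aa': from fail(5)=0 chase 'a': 0 ⇒ 5;  out={3}∪out(5)={3}
  fail(3) 'bcb': from fail(2)=0 chase 'b': 0 ⇒ 1;  out={2}∪out(1)={2}
  fail(4) 'bcbc': from fail(3)=1 chase 'c': 1 ⇒ 2;  out={0}∪out(2)={0,4}

Run:
i=0 'b': node 0→1
i=1 'c': node 1→2  → match P4@[0:1]
i=2 'b': node 2→3  → match P2@[0:2]
i=3 'b': node 3→1 ·f
i=4 'c': node 1→2  → match P4@[3:4]
i=5 'b': node 2→3  → match P2@[3:5]
i=6 'c': node 3→4  → match P0@[3:6],P4@[5:6]
i=7 'a': node 4→5 ·f
i=8 'a': node 5→7  → match P3@[7:8]
i=9 'b': node 7→1 ·f
i=10 'b': node 1→1 ·f
i=11 'c': node 1→2  → match P4@[10:11]
i=12 'b': node 2→3  → match P2@[10:12]
i=13 'c': node 3→4  → match P0@[10:13],P4@[12:13]
i=14 'b': node 4→3 ·f  → match P2@[12:14]
i=15 'c': node 3→4  → match P0@[12:15],P4@[14:15]
i=16 'a': node 4→5 ·f
i=17 'a': node 5→7  → match P3@[16:17]
i=18 'b': node 7→1 ·f
i=19 'a': node 1→5 ·f
i=20 'a': node 5→7  → match P3@[19:20]
i=21 'a': node 7→7 ·f  → match P3@[20:21]
i=22 'a': node 7→7 ·f  → match P3@[21:22]
i=23 'b': node 7→1 ·f
i=24 'c': node 1→2  → match P4@[23:24]
i=25 'c': node 2→0 ·f
i=26 'a': node 0→5
i=27 'c': node 5→6  → match P1@[26:27]
i=28 'a': node 6→5 ·f
i=29 'a': node 5→7  → match P3@[28:29]
i=30 'b': node 7→1 ·f
i=31 'c': node 1→2  → match P4@[30:31]
i=32 'b': node 2→3  → match P2@[30:32]
i=33 'c': node 3→4  → match P0@[30:33],P4@[32:33]
i=34 'a': node 4→5 ·f
i=35 'a': node 5→7  → match P3@[34:35]
i=36 'a': node 7→7 ·f  → match P3@[35:36]
i=37 'c': node 7→6 ·f  → match P1@[36:37]
i=38 'a': node 6→5 ·f
i=39 'c': node 5→6  → match P1@[38:39]
i=40 'b': node 6→1 ·f
i=41 'b': node 1→1 ·f
i=42 'c': node 1→2  → match P4@[41:42]
i=43 'b': node 2→3  → match P2@[41:43]
i=44 'c': node 3→4  → match P0@[41:44],P4@[43:44]
i=45 'c': node 4→0 ·f
i=46 'a': node 0→5
i=47 'b': node 5→1 ·f
i=48 'c': node 1→2  → match P4@[47:48]
i=49 'c': node 2→0 ·f
i=50 'b': node 0→1
i=51 'c': node 1→2  → match P4@[50:51]
i=52 'a': node 2→5 ·f
i=53 'b': node 5→1 ·f
i=54 'b': node 1→1 ·f
i=55 'c': node 1→2  → match P4@[54:55]
i=56 'b': node 2→3  → match P2@[54:56]
i=57 'c': node 3→4  → match P0@[54:57],P4@[56:57]
i=58 'b': node 4→3 ·f  → match P2@[56:58]
i=59 'c': node 3→4  → match P0@[56:59],P4@[58:59]
i=60 'a': node 4→5 ·f
i=61 'b': node 5→1 ·f
i=62 'c': node 1→2  → match P4@[61:62]
i=63 'b': node 2→3  → match P2@[61:63]
i=64 'c': node 3→4  → match P0@[61:64],P4@[63:64]
i=65 'b': node 4→3 ·f  → match P2@[63:65]
i=66 'c': node 3→4  → match P0@[63:66],P4@[65:66]
i=67 'b': node 4→3 ·f  → match P2@[65:67]
i=68 'b': node 3→1 ·f
i=69 'a': node 1→5 ·f
i=70 'a': node 5→7  → match P3@[69:70]
i=71 'c': node 7→6 ·f  → match P1@[70:71]
i=72 'c': node 6→0 ·f
i=73 'b': node 0→1
i=74 'b': node 1→1 ·f

Matches: [[1,4],[2,2],[4,4],[5,2],[6,0],[6,4],[8,3],[11,4],[12,2],[13,0],[13,4],[14,2],[15,0],[15,4],[17,3],[20,3],[21,3],[22,3],[24,4],[27,1],[29,3],[31,4],[32,2],[33,0],[33,4],[35,3],[36,3],[37,1],[39,1],[42,4],[43,2],[44,0],[44,4],[48,4],[51,4],[55,4],[56,2],[57,0],[57,4],[58,2],[59,0],[59,4],[62,4],[63,2],[64,0],[64,4],[65,2],[66,0],[66,4],[67,2],[70,3],[71,1]]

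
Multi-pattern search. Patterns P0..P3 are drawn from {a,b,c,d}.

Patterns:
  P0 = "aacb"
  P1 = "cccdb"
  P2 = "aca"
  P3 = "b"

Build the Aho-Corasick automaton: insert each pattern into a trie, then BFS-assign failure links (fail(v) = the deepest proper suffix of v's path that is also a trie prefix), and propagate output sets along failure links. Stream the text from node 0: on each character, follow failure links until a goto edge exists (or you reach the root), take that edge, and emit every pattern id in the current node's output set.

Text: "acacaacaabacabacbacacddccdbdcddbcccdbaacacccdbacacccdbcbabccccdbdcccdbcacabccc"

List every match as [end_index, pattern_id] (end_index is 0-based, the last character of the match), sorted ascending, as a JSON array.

Build automaton:
Trie (insert patterns):
  n0 'ε': a→1 b→12 c→5
  n1 'a': a→2 c→10
  n2 'aa': c→3
  n3 'aac': b→4
  n4 'aacb': ·  ←P0
  n5 'c': c→6
  n6 'cc': c→7
  n7 'ccc': d→8
  n8 'cccd': b→9
  n9 'cccdb': ·  ←P1
  n10 'ac': a→11
  n11 'aca': ·  ←P2
  n12 'b': ·  ←P3

Failure links (BFS by depth):
  n1('a'): parent n0 fail=0; on 'a' 0 → fail=0;  out ∅∪∅=∅
  n5('c'): parent n0 fail=0; on 'c' 0 → fail=0;  out ∅∪∅=∅
  n12('b'): parent n0 fail=0; on 'b' 0 → fail=0;  out {3}∪∅={3}
  n2('aa'): parent n1 fail=0; on 'a' 0 → fail=1;  out ∅∪∅=∅
  n6('cc'): parent n5 fail=0; on 'c' 0 → fail=5;  out ∅∪∅=∅
  n10('ac'): parent n1 fail=0; on 'c' 0 → fail=5;  out ∅∪∅=∅
  n3('aac'): parent n2 fail=1; on 'c' 1 → fail=10;  out ∅∪∅=∅
  n7('ccc'): parent n6 fail=5; on 'c' 5 → fail=6;  out ∅∪∅=∅
  n11('aca'): parent n10 fail=5; on 'a' 5→0 → fail=1;  out {2}∪∅={2}
  n4('aacb'): parent n3 fail=10; on 'b' 10→5→0 → fail=12;  out {0}∪{3}={0,3}
  n8('cccd'): parent n7 fail=6; on 'd' 6→5→0 → fail=0;  out ∅∪∅=∅
  n9('cccdb'): parent n8 fail=0; on 'b' 0 → fail=12;  out {1}∪{3}={1,3}

Text stream:
pos 0 'a': at 1
pos 1 'c': at 10
pos 2 'a': at 11  ** P2@[0:2]
pos 3 'c': at 10 (fail-walked)
pos 4 'a': at 11  ** P2@[2:4]
pos 5 'a': at 2 (fail-walked)
pos 6 'c': at 3
pos 7 'a': at 11 (fail-walked)  ** P2@[5:7]
pos 8 'a': at 2 (fail-walked)
pos 9 'b': at 12 (fail-walked)  ** P3@[9:9]
pos 10 'a': at 1 (fail-walked)
pos 11 'c': at 10
pos 12 'a': at 11  ** P2@[10:12]
pos 13 'b': at 12 (fail-walked)  ** P3@[13:13]
pos 14 'a': at 1 (fail-walked)
pos 15 'c': at 10
pos 16 'b': at 12 (fail-walked)  ** P3@[16:16]
pos 17 'a': at 1 (fail-walked)
pos 18 'c': at 10
pos 19 'a': at 11  ** P2@[17:19]
pos 20 'c': at 10 (fail-walked)
pos 21 'd': at 0 (fail-walked)
pos 22 'd': at 0
pos 23 'c': at 5
pos 24 'c': at 6
pos 25 'd': at 0 (fail-walked)
pos 26 'b': at 12  ** P3@[26:26]
pos 27 'd': at 0 (fail-walked)
pos 28 'c': at 5
pos 29 'd': at 0 (fail-walked)
pos 30 'd': at 0
pos 31 'b': at 12  ** P3@[31:31]
pos 32 'c': at 5 (fail-walked)
pos 33 'c': at 6
pos 34 'c': at 7
pos 35 'd': at 8
pos 36 'b': at 9  ** P1@[32:36],P3@[36:36]
pos 37 'a': at 1 (fail-walked)
pos 38 'a': at 2
pos 39 'c': at 3
pos 40 'a': at 11 (fail-walked)  ** P2@[38:40]
pos 41 'c': at 10 (fail-walked)
pos 42 'c': at 6 (fail-walked)
pos 43 'c': at 7
pos 44 'd': at 8
pos 45 'b': at 9  ** P1@[41:45],P3@[45:45]
pos 46 'a': at 1 (fail-walked)
pos 47 'c': at 10
pos 48 'a': at 11  ** P2@[46:48]
pos 49 'c': at 10 (fail-walked)
pos 50 'c': at 6 (fail-walked)
pos 51 'c': at 7
pos 52 'd': at 8
pos 53 'b': at 9  ** P1@[49:53],P3@[53:53]
pos 54 'c': at 5 (fail-walked)
pos 55 'b': at 12 (fail-walked)  ** P3@[55:55]
pos 56 'a': at 1 (fail-walked)
pos 57 'b': at 12 (fail-walked)  ** P3@[57:57]
pos 58 'c': at 5 (fail-walked)
pos 59 'c': at 6
pos 60 'c': at 7
pos 61 'c': at 7 (fail-walked)
pos 62 'd': at 8
pos 63 'b': at 9  ** P1@[59:63],P3@[63:63]
pos 64 'd': at 0 (fail-walked)
pos 65 'c': at 5
pos 66 'c': at 6
pos 67 'c': at 7
pos 68 'd': at 8
pos 69 'b': at 9  ** P1@[65:69],P3@[69:69]
pos 70 'c': at 5 (fail-walked)
pos 71 'a': at 1 (fail-walked)
pos 72 'c': at 10
pos 73 'a': at 11  ** P2@[71:73]
pos 74 'b': at 12 (fail-walked)  ** P3@[74:74]
pos 75 'c': at 5 (fail-walked)
pos 76 'c': at 6
pos 77 'c': at 7

Matches: [[2,2],[4,2],[7,2],[9,3],[12,2],[13,3],[16,3],[19,2],[26,3],[31,3],[36,1],[36,3],[40,2],[45,1],[45,3],[48,2],[53,1],[53,3],[55,3],[57,3],[63,1],[63,3],[69,1],[69,3],[73,2],[74,3]]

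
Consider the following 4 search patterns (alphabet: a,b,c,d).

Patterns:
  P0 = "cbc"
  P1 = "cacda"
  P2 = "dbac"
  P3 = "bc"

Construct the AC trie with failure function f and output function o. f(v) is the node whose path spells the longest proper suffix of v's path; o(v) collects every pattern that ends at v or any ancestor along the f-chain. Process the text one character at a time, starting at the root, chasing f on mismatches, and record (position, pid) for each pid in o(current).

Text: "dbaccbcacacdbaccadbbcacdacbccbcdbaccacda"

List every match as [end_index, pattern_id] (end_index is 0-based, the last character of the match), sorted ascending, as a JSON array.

Build automaton:
Trie (insert patterns):
  0='ε' goto b→12 c→1 d→8
  1='c' goto a→4 b→2
  2='cb' goto c→3
  3='cbc' goto ·  [P0 ends]
  4='ca' goto c→5
  5='cac' goto d→6
  6='cacd' goto a→7
  7='cacda' goto ·  [P1 ends]
  8='d' goto b→9
  9='db' goto a→10
  10='dba' goto c→11
  11='dbac' goto ·  [P2 ends]
  12='b' goto c→13
  13='bc' goto ·  [P3 ends]

Failure links (BFS by depth):
  n1('c'): parent n0 fail=0; on 'c' 0 → fail=0;  out ∅∪∅=∅
  n8('d'): parent n0 fail=0; on 'd' 0 → fail=0;  out ∅∪∅=∅
  n12('b'): parent n0 fail=0; on 'b' 0 → fail=0;  out ∅∪∅=∅
  n2('cb'): parent n1 fail=0; on 'b' 0 → fail=12;  out ∅∪∅=∅
  n4('ca'): parent n1 fail=0; on 'a' 0 → fail=0;  out ∅∪∅=∅
  n9('db'): parent n8 fail=0; on 'b' 0 → fail=12;  out ∅∪∅=∅
  n13('bc'): parent n12 fail=0; on 'c' 0 → fail=1;  out {3}∪∅={3}
  n3('cbc'): parent n2 fail=12; on 'c' 12 → fail=13;  out {0}∪{3}={0,3}
  n5('cac'): parent n4 fail=0; on 'c' 0 → fail=1;  out ∅∪∅=∅
  n10('dba'): parent n9 fail=12; on 'a' 12→0 → fail=0;  out ∅∪∅=∅
  n6('cacd'): parent n5 fail=1; on 'd' 1→0 → fail=8;  out ∅∪∅=∅
  n11('dbac'): parent n10 fail=0; on 'c' 0 → fail=1;  out {2}∪∅={2}
  n7('cacda'): parent n6 fail=8; on 'a' 8→0 → fail=0;  out {1}∪∅={1}

Run:
i=0 'd': node 0→8
i=1 'b': node 8→9
i=2 'a': node 9→10
i=3 'c': node 10→11  ** P2@[0:3]
i=4 'c': node 11→1 (fail-walked)
i=5 'b': node 1→2
i=6 'c': node 2→3  ** P0@[4:6],P3@[5:6]
i=7 'a': node 3→4 (fail-walked)
i=8 'c': node 4→5
i=9 'a': node 5→4 (fail-walked)
i=10 'c': node 4→5
i=11 'd': node 5→6
i=12 'b': node 6→9 (fail-walked)
i=13 'a': node 9→10
i=14 'c': node 10→11  ** P2@[11:14]
i=15 'c': node 11→1 (fail-walked)
i=16 'a': node 1→4
i=17 'd': node 4→8 (fail-walked)
i=18 'b': node 8→9
i=19 'b': node 9→12 (fail-walked)
i=20 'c': node 12→13  ** P3@[19:20]
i=21 'a': node 13→4 (fail-walked)
i=22 'c': node 4→5
i=23 'd': node 5→6
i=24 'a': node 6→7  ** P1@[20:24]
i=25 'c': node 7→1 (fail-walked)
i=26 'b': node 1→2
i=27 'c': node 2→3  ** P0@[25:27],P3@[26:27]
i=28 'c': node 3→1 (fail-walked)
i=29 'b': node 1→2
i=30 'c': node 2→3  ** P0@[28:30],P3@[29:30]
i=31 'd': node 3→8 (fail-walked)
i=32 'b': node 8→9
i=33 'a': node 9→10
i=34 'c': node 10→11  ** P2@[31:34]
i=35 'c': node 11→1 (fail-walked)
i=36 'a': node 1→4
i=37 'c': node 4→5
i=38 'd': node 5→6
i=39 'a': node 6→7  ** P1@[35:39]

All matches (sorted): [[3,2],[6,0],[6,3],[14,2],[20,3],[24,1],[27,0],[27,3],[30,0],[30,3],[34,2],[39,1]]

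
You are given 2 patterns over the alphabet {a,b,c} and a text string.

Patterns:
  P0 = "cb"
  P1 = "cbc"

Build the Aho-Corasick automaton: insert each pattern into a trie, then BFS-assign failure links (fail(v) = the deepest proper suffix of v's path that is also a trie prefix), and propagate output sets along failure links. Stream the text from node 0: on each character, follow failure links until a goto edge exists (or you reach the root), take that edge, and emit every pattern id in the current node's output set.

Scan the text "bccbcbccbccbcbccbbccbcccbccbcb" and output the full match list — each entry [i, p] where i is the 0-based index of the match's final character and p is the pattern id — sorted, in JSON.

Build:
Trie (insert patterns):
  n0 'ε': c→1
  n1 'c': b→2
  n2 'cb': c→3  ←P0
  n3 'cbc': ·  ←P1

BFS fail/out derivation:
  n1('c'): parent n0 fail=0; on 'c' 0 → fail=0;  out ∅∪∅=∅
  n2('cb'): parent n1 fail=0; on 'b' 0 → fail=0;  out {0}∪∅={0}
  n3('cbc'): parent n2 fail=0; on 'c' 0 → fail=1;  out {1}∪∅={1}

Scan:
pos 0 'b': at 0
pos 1 'c': at 1
pos 2 'c': at 1 ·f
pos 3 'b': at 2  emit P0@[2:3]
pos 4 'c': at 3  emit P1@[2:4]
pos 5 'b': at 2 ·f  emit P0@[4:5]
pos 6 'c': at 3  emit P1@[4:6]
pos 7 'c': at 1 ·f
pos 8 'b': at 2  emit P0@[7:8]
pos 9 'c': at 3  emit P1@[7:9]
pos 10 'c': at 1 ·f
pos 11 'b': at 2  emit P0@[10:11]
pos 12 'c': at 3  emit P1@[10:12]
pos 13 'b': at 2 ·f  emit P0@[12:13]
pos 14 'c': at 3  emit P1@[12:14]
pos 15 'c': at 1 ·f
pos 16 'b': at 2  emit P0@[15:16]
pos 17 'b': at 0 ·f
pos 18 'c': at 1
pos 19 'c': at 1 ·f
pos 20 'b': at 2  emit P0@[19:20]
pos 21 'c': at 3  emit P1@[19:21]
pos 22 'c': at 1 ·f
pos 23 'c': at 1 ·f
pos 24 'b': at 2  emit P0@[23:24]
pos 25 'c': at 3  emit P1@[23:25]
pos 26 'c': at 1 ·f
pos 27 'b': at 2  emit P0@[26:27]
pos 28 'c': at 3  emit P1@[26:28]
pos 29 'b': at 2 ·f  emit P0@[28:29]

All matches (sorted): [[3,0],[4,1],[5,0],[6,1],[8,0],[9,1],[11,0],[12,1],[13,0],[14,1],[16,0],[20,0],[21,1],[24,0],[25,1],[27,0],[28,1],[29,0]]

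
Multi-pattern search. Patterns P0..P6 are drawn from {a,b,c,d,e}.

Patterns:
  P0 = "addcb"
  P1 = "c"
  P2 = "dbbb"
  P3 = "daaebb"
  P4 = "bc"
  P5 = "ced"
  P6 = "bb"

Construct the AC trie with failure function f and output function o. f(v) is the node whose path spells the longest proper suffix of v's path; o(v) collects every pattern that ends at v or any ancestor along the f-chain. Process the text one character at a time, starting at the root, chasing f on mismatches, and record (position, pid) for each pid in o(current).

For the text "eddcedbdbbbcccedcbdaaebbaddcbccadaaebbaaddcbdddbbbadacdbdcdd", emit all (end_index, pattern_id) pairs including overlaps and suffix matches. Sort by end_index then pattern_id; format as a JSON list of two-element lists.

Construct AC machine:
Trie (insert patterns):
  n0 'ε': a→1 b→16 c→6 d→7
  n1 'a': d→2
  n2 'ad': d→3
  n3 'add': c→4
  n4 'addc': b→5
  n5 'addcb': ·  ←P0
  n6 'c': e→18  ←P1
  n7 'd': a→11 b→8
  n8 'db': b→9
  n9 'dbb': b→10
  n10 'dbbb': ·  ←P2
  n11 'da': a→12
  n12 'daa': e→13
  n13 'daae': b→14
  n14 'daaeb': b→15
  n15 'daaebb': ·  ←P3
  n16 'b': b→20 c→17
  n17 'bc': ·  ←P4
  n18 'ce': d→19
  n19 'ced': ·  ←P5
  n20 'bb': ·  ←P6

BFS fail/out derivation:
  n1('a'): parent n0 fail=0; on 'a' 0 → fail=0;  out ∅∪∅=∅
  n6('c'): parent n0 fail=0; on 'c' 0 → fail=0;  out {1}∪∅={1}
  n7('d'): parent n0 fail=0; on 'd' 0 → fail=0;  out ∅∪∅=∅
  n16('b'): parent n0 fail=0; on 'b' 0 → fail=0;  out ∅∪∅=∅
  n2('ad'): parent n1 fail=0; on 'd' 0 → fail=7;  out ∅∪∅=∅
  n8('db'): parent n7 fail=0; on 'b' 0 → fail=16;  out ∅∪∅=∅
  n11('da'): parent n7 fail=0; on 'a' 0 → fail=1;  out ∅∪∅=∅
  n17('bc'): parent n16 fail=0; on 'c' 0 → fail=6;  out {4}∪{1}={1,4}
  n18('ce'): parent n6 fail=0; on 'e' 0 → fail=0;  out ∅∪∅=∅
  n20('bb'): parent n16 fail=0; on 'b' 0 → fail=16;  out {6}∪∅={6}
  n3('add'): parent n2 fail=7; on 'd' 7→0 → fail=7;  out ∅∪∅=∅
  n9('dbb'): parent n8 fail=16; on 'b' 16 → fail=20;  out ∅∪{6}={6}
  n12('daa'): parent n11 fail=1; on 'a' 1→0 → fail=1;  out ∅∪∅=∅
  n19('ced'): parent n18 fail=0; on 'd' 0 → fail=7;  out {5}∪∅={5}
  n4('addc'): parent n3 fail=7; on 'c' 7→0 → fail=6;  out ∅∪{1}={1}
  n10('dbbb'): parent n9 fail=20; on 'b' 20→16 → fail=20;  out {2}∪{6}={2,6}
  n13('daae'): parent n12 fail=1; on 'e' 1→0 → fail=0;  out ∅∪∅=∅
  n5('addcb'): parent n4 fail=6; on 'b' 6→0 → fail=16;  out {0}∪∅={0}
  n14('daaeb'): parent n13 fail=0; on 'b' 0 → fail=16;  out ∅∪∅=∅
  n15('daaebb'): parent n14 fail=16; on 'b' 16 → fail=20;  out {3}∪{6}={3,6}

Run:
i=0 'e': node 0→0
i=1 'd': node 0→7
i=2 'd': node 7→7 (fail-walked)
i=3 'c': node 7→6 (fail-walked)  emit P1@[3:3]
i=4 'e': node 6→18
i=5 'd': node 18→19  emit P5@[3:5]
i=6 'b': node 19→8 (fail-walked)
i=7 'd': node 8→7 (fail-walked)
i=8 'b': node 7→8
i=9 'b': node 8→9  emit P6@[8:9]
i=10 'b': node 9→10  emit P2@[7:10],P6@[9:10]
i=11 'c': node 10→17 (fail-walked)  emit P1@[11:11],P4@[10:11]
i=12 'c': node 17→6 (fail-walked)  emit P1@[12:12]
i=13 'c': node 6→6 (fail-walked)  emit P1@[13:13]
i=14 'e': node 6→18
i=15 'd': node 18→19  emit P5@[13:15]
i=16 'c': node 19→6 (fail-walked)  emit P1@[16:16]
i=17 'b': node 6→16 (fail-walked)
i=18 'd': node 16→7 (fail-walked)
i=19 'a': node 7→11
i=20 'a': node 11→12
i=21 'e': node 12→13
i=22 'b': node 13→14
i=23 'b': node 14→15  emit P3@[18:23],P6@[22:23]
i=24 'a': node 15→1 (fail-walked)
i=25 'd': node 1→2
i=26 'd': node 2→3
i=27 'c': node 3→4  emit P1@[27:27]
i=28 'b': node 4→5  emit P0@[24:28]
i=29 'c': node 5→17 (fail-walked)  emit P1@[29:29],P4@[28:29]
i=30 'c': node 17→6 (fail-walked)  emit P1@[30:30]
i=31 'a': node 6→1 (fail-walked)
i=32 'd': node 1→2
i=33 'a': node 2→11 (fail-walked)
i=34 'a': node 11→12
i=35 'e': node 12→13
i=36 'b': node 13→14
i=37 'b': node 14→15  emit P3@[32:37],P6@[36:37]
i=38 'a': node 15→1 (fail-walked)
i=39 'a': node 1→1 (fail-walked)
i=40 'd': node 1→2
i=41 'd': node 2→3
i=42 'c': node 3→4  emit P1@[42:42]
i=43 'b': node 4→5  emit P0@[39:43]
i=44 'd': node 5→7 (fail-walked)
i=45 'd': node 7→7 (fail-walked)
i=46 'd': node 7→7 (fail-walked)
i=47 'b': node 7→8
i=48 'b': node 8→9  emit P6@[47:48]
i=49 'b': node 9→10  emit P2@[46:49],P6@[48:49]
i=50 'a': node 10→1 (fail-walked)
i=51 'd': node 1→2
i=52 'a': node 2→11 (fail-walked)
i=53 'c': node 11→6 (fail-walked)  emit P1@[53:53]
i=54 'd': node 6→7 (fail-walked)
i=55 'b': node 7→8
i=56 'd': node 8→7 (fail-walked)
i=57 'c': node 7→6 (fail-walked)  emit P1@[57:57]
i=58 'd': node 6→7 (fail-walked)
i=59 'd': node 7→7 (fail-walked)

Result: [[3,1],[5,5],[9,6],[10,2],[10,6],[11,1],[11,4],[12,1],[13,1],[15,5],[16,1],[23,3],[23,6],[27,1],[28,0],[29,1],[29,4],[30,1],[37,3],[37,6],[42,1],[43,0],[48,6],[49,2],[49,6],[53,1],[57,1]]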